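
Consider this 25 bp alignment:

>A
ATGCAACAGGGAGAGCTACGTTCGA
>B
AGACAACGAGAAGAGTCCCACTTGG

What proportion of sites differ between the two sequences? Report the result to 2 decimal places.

The sequences differ at 12 of 25 positions.
p = 12/25 = 0.48.

0.48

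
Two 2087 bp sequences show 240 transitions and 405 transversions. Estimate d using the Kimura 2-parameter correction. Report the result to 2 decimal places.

0.40

P = 240/2087 ≈ 0.114998 and Q = 405/2087 ≈ 0.194058.
Under the Kimura two-parameter model, d = −½ ln(1 − 2P − Q) − ¼ ln(1 − 2Q).
1 − 2P − Q = 0.575946, giving −½ ln(0.575946) = 0.275871.
1 − 2Q = 0.611884, giving −¼ ln(0.611884) = 0.122803.
d = 0.275871 + 0.122803 = 0.398674.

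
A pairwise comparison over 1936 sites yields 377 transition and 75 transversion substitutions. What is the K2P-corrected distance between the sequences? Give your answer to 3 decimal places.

0.300

P = 377/1936 ≈ 0.194731 and Q = 75/1936 ≈ 0.03874.
Under the Kimura two-parameter model, d = −½ ln(1 − 2P − Q) − ¼ ln(1 − 2Q).
1 − 2P − Q = 0.571798, giving −½ ln(0.571798) = 0.279485.
1 − 2Q = 0.92252, giving −¼ ln(0.92252) = 0.020162.
d = 0.279485 + 0.020162 = 0.299647.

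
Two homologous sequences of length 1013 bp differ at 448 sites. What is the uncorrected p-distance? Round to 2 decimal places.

0.44

p = 448/1013 = 0.442250… ≈ 0.44 (to 2 d.p.).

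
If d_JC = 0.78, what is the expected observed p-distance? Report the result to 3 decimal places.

p = (3/4)(1 − e^(−4d/3)) = 0.75 × (1 − e^(-1.04)) = 0.75 × (1 − 0.353455) = 0.484909.

0.485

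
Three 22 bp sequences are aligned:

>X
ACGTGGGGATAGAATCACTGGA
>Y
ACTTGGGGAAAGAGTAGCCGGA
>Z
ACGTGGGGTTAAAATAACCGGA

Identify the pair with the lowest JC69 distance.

X–Y: 6/22 differ, p = 0.273, d = 0.339.
X–Z: 4/22 differ, p = 0.182, d = 0.208.
Y–Z: 6/22 differ, p = 0.273, d = 0.339.
The smallest distance is between X and Z.

X and Z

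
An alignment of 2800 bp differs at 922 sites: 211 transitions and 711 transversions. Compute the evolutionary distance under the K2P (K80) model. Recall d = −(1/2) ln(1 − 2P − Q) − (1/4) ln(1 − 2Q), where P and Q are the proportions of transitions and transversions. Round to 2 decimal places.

P = 211/2800 ≈ 0.075357 and Q = 711/2800 ≈ 0.253929.
Under the Kimura two-parameter model, d = −½ ln(1 − 2P − Q) − ¼ ln(1 − 2Q).
1 − 2P − Q = 0.595357, giving −½ ln(0.595357) = 0.259297.
1 − 2Q = 0.492142, giving −¼ ln(0.492142) = 0.177247.
d = 0.259297 + 0.177247 = 0.436544.

0.44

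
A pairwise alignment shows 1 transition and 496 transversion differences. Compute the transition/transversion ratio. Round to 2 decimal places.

R = 1/496 = 0.002016… ≈ 0.00 (to 2 d.p.).

0.00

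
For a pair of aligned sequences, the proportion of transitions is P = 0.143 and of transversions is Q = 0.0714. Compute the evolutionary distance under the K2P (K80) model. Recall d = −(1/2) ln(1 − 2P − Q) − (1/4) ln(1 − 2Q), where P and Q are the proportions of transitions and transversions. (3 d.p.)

Under the Kimura two-parameter model, d = −½ ln(1 − 2P − Q) − ¼ ln(1 − 2Q).
1 − 2P − Q = 0.6426, giving −½ ln(0.6426) = 0.221116.
1 − 2Q = 0.8572, giving −¼ ln(0.8572) = 0.038521.
d = 0.221116 + 0.038521 = 0.259637.

0.260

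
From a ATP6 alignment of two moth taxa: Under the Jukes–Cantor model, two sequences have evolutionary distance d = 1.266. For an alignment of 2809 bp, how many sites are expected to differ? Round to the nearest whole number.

Invert JC69: p = (3/4)(1 − e^(−4d/3)) = 0.75 × (1 − e^(-1.688)) = 0.75 × (1 − 0.184889) = 0.611333.
Expected differing sites = pL ≈ 0.611333 × 2809 = 1717.234397 ≈ 1717.

1717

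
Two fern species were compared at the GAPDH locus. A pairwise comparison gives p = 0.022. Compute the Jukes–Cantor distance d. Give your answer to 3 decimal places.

0.022

d = −(3/4) ln(1 − 4p/3) = −0.75 ln(1 − 0.029333) = −0.75 ln(0.970667)
  = −0.75 × (-0.029772) = 0.022329 substitutions/site.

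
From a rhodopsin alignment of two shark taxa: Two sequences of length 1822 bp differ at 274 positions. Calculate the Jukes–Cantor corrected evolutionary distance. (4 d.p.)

0.1678

p = 274/1822 ≈ 0.150384.
d = −(3/4) ln(1 − 4p/3) = −0.75 ln(1 − 0.200512) = −0.75 ln(0.799488)
  = −0.75 × (-0.223784) = 0.167838 substitutions/site.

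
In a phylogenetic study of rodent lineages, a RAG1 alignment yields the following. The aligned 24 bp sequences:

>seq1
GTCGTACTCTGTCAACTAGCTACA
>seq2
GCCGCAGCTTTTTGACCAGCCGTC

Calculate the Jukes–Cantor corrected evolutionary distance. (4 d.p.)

0.9607

The sequences differ at 13 of 24 sites, so p = 13/24 ≈ 0.541667.
d = −(3/4) ln(1 − 4p/3) = −0.75 ln(1 − 0.722223) = −0.75 ln(0.277777)
  = −0.75 × (-1.280937) = 0.960703 substitutions/site.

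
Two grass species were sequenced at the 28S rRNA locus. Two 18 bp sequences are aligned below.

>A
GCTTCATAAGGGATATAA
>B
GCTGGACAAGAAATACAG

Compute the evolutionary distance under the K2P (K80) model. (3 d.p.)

Of 18 sites, 5 differences are transitions and 2 are transversions, so P = 5/18 ≈ 0.277778 and Q = 2/18 ≈ 0.111111.
Under the Kimura two-parameter model, d = −½ ln(1 − 2P − Q) − ¼ ln(1 − 2Q).
1 − 2P − Q = 0.333333, giving −½ ln(0.333333) = 0.549307.
1 − 2Q = 0.777778, giving −¼ ln(0.777778) = 0.062829.
d = 0.549307 + 0.062829 = 0.612136.

0.612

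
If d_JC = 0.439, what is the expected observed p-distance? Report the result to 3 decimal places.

p = (3/4)(1 − e^(−4d/3)) = 0.75 × (1 − e^(-0.585333)) = 0.75 × (1 − 0.556920) = 0.332310.

0.332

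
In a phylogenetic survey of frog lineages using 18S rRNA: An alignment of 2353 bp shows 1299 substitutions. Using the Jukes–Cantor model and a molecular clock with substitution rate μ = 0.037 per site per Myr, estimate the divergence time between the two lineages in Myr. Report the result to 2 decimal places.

p = 1299/2353 ≈ 0.552061.
d = −(3/4) ln(1 − 4p/3) = −0.75 ln(1 − 0.736081) = −0.75 ln(0.263919)
  = −0.75 × (-1.332113) = 0.999085 substitutions/site.
Under a molecular clock d = 2μt, so t = d/(2μ) = 0.999085 / (2 × 0.037) = 13.50 Myr.

13.50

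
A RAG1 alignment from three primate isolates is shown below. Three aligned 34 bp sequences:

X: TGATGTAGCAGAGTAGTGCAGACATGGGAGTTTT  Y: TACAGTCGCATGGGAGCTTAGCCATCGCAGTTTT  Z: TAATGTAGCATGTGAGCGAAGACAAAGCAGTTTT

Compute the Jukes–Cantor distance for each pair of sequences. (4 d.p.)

X–Y: 13/34 sites differ → p ≈ 0.382353, d = −0.75 ln(1 − 0.509804) = 0.534712 ≈ 0.5347.
X–Z: 10/34 sites differ → p ≈ 0.294118, d = −0.75 ln(1 − 0.392157) = 0.373379 ≈ 0.3734.
Y–Z: 9/34 sites differ → p ≈ 0.264706, d = −0.75 ln(1 − 0.352941) = 0.326488 ≈ 0.3265.

d(X,Y) = 0.5347, d(X,Z) = 0.3734, d(Y,Z) = 0.3265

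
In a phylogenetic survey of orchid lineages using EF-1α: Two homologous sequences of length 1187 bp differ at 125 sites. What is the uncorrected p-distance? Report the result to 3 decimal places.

0.105

p = 125/1187 = 0.105307… ≈ 0.105 (to 3 d.p.).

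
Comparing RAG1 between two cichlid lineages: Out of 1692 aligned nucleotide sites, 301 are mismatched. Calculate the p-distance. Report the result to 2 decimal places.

0.18

p = 301/1692 = 0.177895… ≈ 0.18 (to 2 d.p.).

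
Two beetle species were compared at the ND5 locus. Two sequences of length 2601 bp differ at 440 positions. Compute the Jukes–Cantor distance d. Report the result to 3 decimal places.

p = 440/2601 ≈ 0.169166.
d = −(3/4) ln(1 − 4p/3) = −0.75 ln(1 − 0.225555) = −0.75 ln(0.774445)
  = −0.75 × (-0.255609) = 0.191707 substitutions/site.

0.192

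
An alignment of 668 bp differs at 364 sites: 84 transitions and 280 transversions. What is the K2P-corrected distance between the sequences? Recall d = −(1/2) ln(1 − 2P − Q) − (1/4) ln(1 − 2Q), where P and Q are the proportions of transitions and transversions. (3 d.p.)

P = 84/668 ≈ 0.125749 and Q = 280/668 ≈ 0.419162.
Under the Kimura two-parameter model, d = −½ ln(1 − 2P − Q) − ¼ ln(1 − 2Q).
1 − 2P − Q = 0.32934, giving −½ ln(0.32934) = 0.555332.
1 − 2Q = 0.161676, giving −¼ ln(0.161676) = 0.455540.
d = 0.555332 + 0.455540 = 1.010872.

1.011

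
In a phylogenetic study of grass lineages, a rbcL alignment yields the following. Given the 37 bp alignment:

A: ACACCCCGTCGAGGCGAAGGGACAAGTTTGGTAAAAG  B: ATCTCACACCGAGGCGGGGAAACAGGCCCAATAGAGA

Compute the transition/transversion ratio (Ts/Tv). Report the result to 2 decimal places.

8.50

Transitions are A↔G and C↔T; transversions are all other mismatches.
Transitions: 17. Transversions: 2.
R = 17/2 = 8.50.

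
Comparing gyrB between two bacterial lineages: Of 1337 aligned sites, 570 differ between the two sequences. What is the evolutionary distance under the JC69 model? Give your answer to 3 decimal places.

0.630

p = 570/1337 ≈ 0.426328.
d = −(3/4) ln(1 − 4p/3) = −0.75 ln(1 − 0.568437) = −0.75 ln(0.431563)
  = −0.75 × (-0.840342) = 0.630257 substitutions/site.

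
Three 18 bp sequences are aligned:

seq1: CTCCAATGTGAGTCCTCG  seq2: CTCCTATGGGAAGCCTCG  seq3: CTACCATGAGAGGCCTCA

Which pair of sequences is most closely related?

seq1 and seq2

seq1–seq2: 4/18 differ, p = 0.222, d = 0.264.
seq1–seq3: 5/18 differ, p = 0.278, d = 0.347.
seq2–seq3: 5/18 differ, p = 0.278, d = 0.347.
The smallest distance is between seq1 and seq2.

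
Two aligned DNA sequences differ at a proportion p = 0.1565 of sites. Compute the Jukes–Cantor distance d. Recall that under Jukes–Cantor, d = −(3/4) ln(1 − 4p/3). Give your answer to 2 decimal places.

0.18

d = −(3/4) ln(1 − 4p/3) = −0.75 ln(1 − 0.208667) = −0.75 ln(0.791333)
  = −0.75 × (-0.234036) = 0.175527 substitutions/site.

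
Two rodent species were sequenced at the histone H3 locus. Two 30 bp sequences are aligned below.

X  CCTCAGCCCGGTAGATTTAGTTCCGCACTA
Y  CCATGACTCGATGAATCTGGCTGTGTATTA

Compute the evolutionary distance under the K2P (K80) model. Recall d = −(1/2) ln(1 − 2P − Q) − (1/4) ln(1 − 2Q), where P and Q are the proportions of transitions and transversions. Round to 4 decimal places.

1.3898

Of 30 sites, 13 differences are transitions and 2 are transversions, so P = 13/30 ≈ 0.433333 and Q = 2/30 ≈ 0.066667.
Under the Kimura two-parameter model, d = −½ ln(1 − 2P − Q) − ¼ ln(1 − 2Q).
1 − 2P − Q = 0.066667, giving −½ ln(0.066667) = 1.354023.
1 − 2Q = 0.866666, giving −¼ ln(0.866666) = 0.035775.
d = 1.354023 + 0.035775 = 1.389798.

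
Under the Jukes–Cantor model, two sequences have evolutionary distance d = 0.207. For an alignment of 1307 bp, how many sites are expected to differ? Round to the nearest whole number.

Invert JC69: p = (3/4)(1 − e^(−4d/3)) = 0.75 × (1 − e^(-0.276)) = 0.75 × (1 − 0.758813) = 0.180890.
Expected differing sites = pL ≈ 0.180890 × 1307 = 236.42323 ≈ 236.

236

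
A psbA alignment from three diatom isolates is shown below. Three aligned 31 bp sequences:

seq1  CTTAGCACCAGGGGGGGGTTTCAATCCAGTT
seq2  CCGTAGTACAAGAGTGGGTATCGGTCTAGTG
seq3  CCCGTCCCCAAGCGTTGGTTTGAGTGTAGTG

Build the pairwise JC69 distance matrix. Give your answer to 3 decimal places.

seq1–seq2: 15/31 sites differ → p ≈ 0.483871, d = −0.75 ln(1 − 0.645161) = 0.777068 ≈ 0.777.
seq1–seq3: 14/31 sites differ → p ≈ 0.451613, d = −0.75 ln(1 − 0.602151) = 0.691262 ≈ 0.691.
seq2–seq3: 12/31 sites differ → p ≈ 0.387097, d = −0.75 ln(1 − 0.516129) = 0.544453 ≈ 0.544.

d(seq1,seq2) = 0.777, d(seq1,seq3) = 0.691, d(seq2,seq3) = 0.544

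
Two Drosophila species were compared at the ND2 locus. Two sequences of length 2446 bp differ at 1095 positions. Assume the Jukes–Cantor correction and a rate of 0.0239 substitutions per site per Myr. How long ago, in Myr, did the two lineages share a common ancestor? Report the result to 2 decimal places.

14.26

p = 1095/2446 ≈ 0.44767.
d = −(3/4) ln(1 − 4p/3) = −0.75 ln(1 − 0.596893) = −0.75 ln(0.403107)
  = −0.75 × (-0.908553) = 0.681415 substitutions/site.
Under a molecular clock d = 2μt, so t = d/(2μ) = 0.681415 / (2 × 0.0239) = 14.26 Myr.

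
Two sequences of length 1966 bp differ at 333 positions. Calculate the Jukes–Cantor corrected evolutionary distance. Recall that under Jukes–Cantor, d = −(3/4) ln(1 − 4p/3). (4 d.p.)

0.1920

p = 333/1966 ≈ 0.169379.
d = −(3/4) ln(1 − 4p/3) = −0.75 ln(1 − 0.225839) = −0.75 ln(0.774161)
  = −0.75 × (-0.255975) = 0.191981 substitutions/site.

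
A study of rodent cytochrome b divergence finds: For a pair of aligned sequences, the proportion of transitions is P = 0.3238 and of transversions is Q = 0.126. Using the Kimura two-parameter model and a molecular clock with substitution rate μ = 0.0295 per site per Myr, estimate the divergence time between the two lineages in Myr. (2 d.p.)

Under the Kimura two-parameter model, d = −½ ln(1 − 2P − Q) − ¼ ln(1 − 2Q).
1 − 2P − Q = 0.2264, giving −½ ln(0.2264) = 0.742726.
1 − 2Q = 0.748, giving −¼ ln(0.748) = 0.072588.
d = 0.742726 + 0.072588 = 0.815314.
Under a molecular clock d = 2μt, so t = d/(2μ) = 0.815314 / (2 × 0.0295) = 13.82 Myr.

13.82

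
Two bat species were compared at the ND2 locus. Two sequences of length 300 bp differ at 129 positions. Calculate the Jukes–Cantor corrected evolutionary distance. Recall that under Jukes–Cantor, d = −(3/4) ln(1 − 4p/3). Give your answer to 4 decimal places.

0.6388

p = 129/300 = 0.43.
d = −(3/4) ln(1 − 4p/3) = −0.75 ln(1 − 0.573333) = −0.75 ln(0.426667)
  = −0.75 × (-0.851751) = 0.638813 substitutions/site.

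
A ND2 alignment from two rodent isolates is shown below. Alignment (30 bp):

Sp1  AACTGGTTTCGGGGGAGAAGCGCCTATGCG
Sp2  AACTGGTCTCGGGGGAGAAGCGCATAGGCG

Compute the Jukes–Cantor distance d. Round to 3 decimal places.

0.107

The sequences differ at 3 of 30 sites (8, 24, 27), so p = 3/30 = 0.1.
d = −(3/4) ln(1 − 4p/3) = −0.75 ln(1 − 0.133333) = −0.75 ln(0.866667)
  = −0.75 × (-0.143100) = 0.107325 substitutions/site.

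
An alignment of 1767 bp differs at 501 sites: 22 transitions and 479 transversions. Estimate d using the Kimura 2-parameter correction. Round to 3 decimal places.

P = 22/1767 ≈ 0.01245 and Q = 479/1767 ≈ 0.271081.
Under the Kimura two-parameter model, d = −½ ln(1 − 2P − Q) − ¼ ln(1 − 2Q).
1 − 2P − Q = 0.704019, giving −½ ln(0.704019) = 0.175475.
1 − 2Q = 0.457838, giving −¼ ln(0.457838) = 0.195310.
d = 0.175475 + 0.195310 = 0.370785.

0.371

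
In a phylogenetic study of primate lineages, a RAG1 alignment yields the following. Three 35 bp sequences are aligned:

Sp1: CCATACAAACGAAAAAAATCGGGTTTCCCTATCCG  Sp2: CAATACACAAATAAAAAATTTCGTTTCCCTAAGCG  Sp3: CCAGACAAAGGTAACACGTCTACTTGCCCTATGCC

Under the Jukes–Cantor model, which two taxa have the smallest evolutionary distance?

Sp1–Sp2: 10/35 differ, p = 0.286, d = 0.360.
Sp1–Sp3: 12/35 differ, p = 0.343, d = 0.458.
Sp2–Sp3: 14/35 differ, p = 0.400, d = 0.572.
The smallest distance is between Sp1 and Sp2.

Sp1 and Sp2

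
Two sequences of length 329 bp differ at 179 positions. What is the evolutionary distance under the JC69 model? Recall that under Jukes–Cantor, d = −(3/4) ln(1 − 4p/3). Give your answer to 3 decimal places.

p = 179/329 ≈ 0.544073.
d = −(3/4) ln(1 − 4p/3) = −0.75 ln(1 − 0.725431) = −0.75 ln(0.274569)
  = −0.75 × (-1.292553) = 0.969415 substitutions/site.

0.969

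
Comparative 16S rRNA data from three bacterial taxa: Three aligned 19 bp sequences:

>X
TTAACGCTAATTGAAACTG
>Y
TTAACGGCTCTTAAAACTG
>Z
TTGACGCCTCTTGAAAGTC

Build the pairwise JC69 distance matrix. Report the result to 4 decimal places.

X–Y: 5/19 sites differ → p ≈ 0.263158, d = −0.75 ln(1 − 0.350877) = 0.324100 ≈ 0.3241.
X–Z: 6/19 sites differ → p ≈ 0.315789, d = −0.75 ln(1 − 0.421052) = 0.409907 ≈ 0.4099.
Y–Z: 5/19 sites differ → p ≈ 0.263158, d = −0.75 ln(1 − 0.350877) = 0.324100 ≈ 0.3241.

d(X,Y) = 0.3241, d(X,Z) = 0.4099, d(Y,Z) = 0.3241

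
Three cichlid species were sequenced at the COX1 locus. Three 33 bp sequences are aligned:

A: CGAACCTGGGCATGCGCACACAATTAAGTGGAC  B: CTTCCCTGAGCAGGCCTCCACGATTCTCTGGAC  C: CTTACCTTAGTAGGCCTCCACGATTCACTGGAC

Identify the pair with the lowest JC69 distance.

B and C

A–B: 12/33 differ, p = 0.364, d = 0.497.
A–C: 12/33 differ, p = 0.364, d = 0.497.
B–C: 4/33 differ, p = 0.121, d = 0.132.
The smallest distance is between B and C.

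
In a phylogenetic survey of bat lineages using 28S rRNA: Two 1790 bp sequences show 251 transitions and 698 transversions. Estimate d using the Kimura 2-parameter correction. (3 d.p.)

0.933

P = 251/1790 ≈ 0.140223 and Q = 698/1790 ≈ 0.389944.
Under the Kimura two-parameter model, d = −½ ln(1 − 2P − Q) − ¼ ln(1 − 2Q).
1 − 2P − Q = 0.32961, giving −½ ln(0.32961) = 0.554923.
1 − 2Q = 0.220112, giving −¼ ln(0.220112) = 0.378405.
d = 0.554923 + 0.378405 = 0.933328.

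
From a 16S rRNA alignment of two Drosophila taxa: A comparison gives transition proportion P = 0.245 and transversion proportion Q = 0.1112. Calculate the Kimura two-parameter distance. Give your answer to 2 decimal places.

0.52

Under the Kimura two-parameter model, d = −½ ln(1 − 2P − Q) − ¼ ln(1 − 2Q).
1 − 2P − Q = 0.3988, giving −½ ln(0.3988) = 0.459648.
1 − 2Q = 0.7776, giving −¼ ln(0.7776) = 0.062886.
d = 0.459648 + 0.062886 = 0.522534.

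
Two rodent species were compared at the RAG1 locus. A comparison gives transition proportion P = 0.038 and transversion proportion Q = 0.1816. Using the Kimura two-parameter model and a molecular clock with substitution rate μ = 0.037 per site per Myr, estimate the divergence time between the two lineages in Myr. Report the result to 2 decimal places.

3.54

Under the Kimura two-parameter model, d = −½ ln(1 − 2P − Q) − ¼ ln(1 − 2Q).
1 − 2P − Q = 0.7424, giving −½ ln(0.7424) = 0.148934.
1 − 2Q = 0.6368, giving −¼ ln(0.6368) = 0.112825.
d = 0.148934 + 0.112825 = 0.261759.
Under a molecular clock d = 2μt, so t = d/(2μ) = 0.261759 / (2 × 0.037) = 3.54 Myr.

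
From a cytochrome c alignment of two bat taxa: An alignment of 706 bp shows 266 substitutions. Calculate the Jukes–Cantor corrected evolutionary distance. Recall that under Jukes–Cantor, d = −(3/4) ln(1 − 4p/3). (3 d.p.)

p = 266/706 ≈ 0.376771.
d = −(3/4) ln(1 − 4p/3) = −0.75 ln(1 − 0.502361) = −0.75 ln(0.497639)
  = −0.75 × (-0.697880) = 0.523410 substitutions/site.

0.523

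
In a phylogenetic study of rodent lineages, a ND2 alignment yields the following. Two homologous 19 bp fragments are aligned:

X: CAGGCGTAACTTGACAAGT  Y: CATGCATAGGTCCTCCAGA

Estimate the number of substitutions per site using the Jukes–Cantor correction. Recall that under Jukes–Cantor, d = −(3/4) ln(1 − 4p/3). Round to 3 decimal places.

The sequences differ at 9 of 19 sites (3, 6, 9, 10, 12, 13, 14, 16, 19), so p = 9/19 ≈ 0.473684.
d = −(3/4) ln(1 − 4p/3) = −0.75 ln(1 − 0.631579) = −0.75 ln(0.368421)
  = −0.75 × (-0.998529) = 0.748897 substitutions/site.

0.749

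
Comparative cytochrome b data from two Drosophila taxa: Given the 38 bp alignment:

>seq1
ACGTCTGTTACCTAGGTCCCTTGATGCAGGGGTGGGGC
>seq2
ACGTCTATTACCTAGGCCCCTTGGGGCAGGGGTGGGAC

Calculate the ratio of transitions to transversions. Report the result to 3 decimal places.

4.000

Transitions are A↔G and C↔T; transversions are all other mismatches.
Transitions: 4. Transversions: 1.
R = 4/1 = 4.000.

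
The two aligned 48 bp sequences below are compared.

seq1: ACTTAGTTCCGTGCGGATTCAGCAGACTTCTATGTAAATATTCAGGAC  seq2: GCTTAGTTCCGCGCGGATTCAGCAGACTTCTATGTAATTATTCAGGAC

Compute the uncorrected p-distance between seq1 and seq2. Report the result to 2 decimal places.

0.06

The sequences differ at 3 of 48 positions (sites 1, 12, 38).
p = 3/48 = 0.0625 ≈ 0.06 (to 2 d.p.).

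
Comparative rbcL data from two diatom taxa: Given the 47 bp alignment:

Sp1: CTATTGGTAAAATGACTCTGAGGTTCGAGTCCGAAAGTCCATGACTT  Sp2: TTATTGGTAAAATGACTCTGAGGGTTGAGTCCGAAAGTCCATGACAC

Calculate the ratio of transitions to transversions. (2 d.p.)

1.50

Transitions are A↔G and C↔T; transversions are all other mismatches.
Transitions: 3. Transversions: 2.
R = 3/2 = 1.50.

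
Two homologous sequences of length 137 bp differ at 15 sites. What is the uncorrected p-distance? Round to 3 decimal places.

p = 15/137 = 0.109489… ≈ 0.109 (to 3 d.p.).

0.109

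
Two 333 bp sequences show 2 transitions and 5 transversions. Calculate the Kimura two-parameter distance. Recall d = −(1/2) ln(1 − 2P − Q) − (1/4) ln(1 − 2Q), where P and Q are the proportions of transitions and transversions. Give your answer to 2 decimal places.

P = 2/333 ≈ 0.006006 and Q = 5/333 ≈ 0.015015.
Under the Kimura two-parameter model, d = −½ ln(1 − 2P − Q) − ¼ ln(1 − 2Q).
1 − 2P − Q = 0.972973, giving −½ ln(0.972973) = 0.013699.
1 − 2Q = 0.96997, giving −¼ ln(0.96997) = 0.007623.
d = 0.013699 + 0.007623 = 0.021322.

0.02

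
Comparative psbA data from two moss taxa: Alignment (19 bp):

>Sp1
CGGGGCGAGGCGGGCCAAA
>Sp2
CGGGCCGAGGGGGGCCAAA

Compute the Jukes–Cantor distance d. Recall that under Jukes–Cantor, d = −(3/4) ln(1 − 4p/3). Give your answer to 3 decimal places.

The sequences differ at 2 of 19 sites (5, 11), so p = 2/19 ≈ 0.105263.
d = −(3/4) ln(1 − 4p/3) = −0.75 ln(1 − 0.140351) = −0.75 ln(0.859649)
  = −0.75 × (-0.151231) = 0.113423 substitutions/site.

0.113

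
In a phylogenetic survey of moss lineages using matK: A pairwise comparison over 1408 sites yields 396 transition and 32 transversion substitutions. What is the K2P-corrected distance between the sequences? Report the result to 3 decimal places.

P = 396/1408 = 0.28125 and Q = 32/1408 ≈ 0.022727.
Under the Kimura two-parameter model, d = −½ ln(1 − 2P − Q) − ¼ ln(1 − 2Q).
1 − 2P − Q = 0.414773, giving −½ ln(0.414773) = 0.440012.
1 − 2Q = 0.954546, giving −¼ ln(0.954546) = 0.011630.
d = 0.440012 + 0.011630 = 0.451642.

0.452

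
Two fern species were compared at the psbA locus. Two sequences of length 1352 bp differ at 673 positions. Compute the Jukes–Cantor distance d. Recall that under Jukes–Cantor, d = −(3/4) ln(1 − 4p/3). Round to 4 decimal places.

p = 673/1352 ≈ 0.497781.
d = −(3/4) ln(1 − 4p/3) = −0.75 ln(1 − 0.663708) = −0.75 ln(0.336292)
  = −0.75 × (-1.089775) = 0.817331 substitutions/site.

0.8173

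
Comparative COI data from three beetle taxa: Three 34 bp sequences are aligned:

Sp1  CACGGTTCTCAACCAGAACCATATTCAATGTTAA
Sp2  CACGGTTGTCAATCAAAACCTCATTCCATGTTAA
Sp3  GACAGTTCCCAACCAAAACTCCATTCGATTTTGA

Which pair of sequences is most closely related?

Sp1–Sp2: 6/34 differ, p = 0.176, d = 0.201.
Sp1–Sp3: 10/34 differ, p = 0.294, d = 0.373.
Sp2–Sp3: 10/34 differ, p = 0.294, d = 0.373.
The smallest distance is between Sp1 and Sp2.

Sp1 and Sp2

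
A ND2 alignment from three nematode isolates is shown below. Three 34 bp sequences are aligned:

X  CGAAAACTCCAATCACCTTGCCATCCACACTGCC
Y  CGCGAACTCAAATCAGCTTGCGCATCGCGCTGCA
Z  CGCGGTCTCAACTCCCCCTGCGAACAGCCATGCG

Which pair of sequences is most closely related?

X and Y

X–Y: 11/34 differ, p = 0.324, d = 0.423.
X–Z: 15/34 differ, p = 0.441, d = 0.665.
Y–Z: 12/34 differ, p = 0.353, d = 0.477.
The smallest distance is between X and Y.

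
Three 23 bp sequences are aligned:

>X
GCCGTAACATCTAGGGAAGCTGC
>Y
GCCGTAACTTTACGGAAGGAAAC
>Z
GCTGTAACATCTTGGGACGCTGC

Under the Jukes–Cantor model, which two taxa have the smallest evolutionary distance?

X and Z

X–Y: 9/23 differ, p = 0.391, d = 0.553.
X–Z: 3/23 differ, p = 0.130, d = 0.143.
Y–Z: 10/23 differ, p = 0.435, d = 0.650.
The smallest distance is between X and Z.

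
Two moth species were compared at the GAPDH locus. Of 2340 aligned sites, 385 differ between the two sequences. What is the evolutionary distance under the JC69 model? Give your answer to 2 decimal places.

0.19

p = 385/2340 ≈ 0.16453.
d = −(3/4) ln(1 − 4p/3) = −0.75 ln(1 − 0.219373) = −0.75 ln(0.780627)
  = −0.75 × (-0.247658) = 0.185744 substitutions/site.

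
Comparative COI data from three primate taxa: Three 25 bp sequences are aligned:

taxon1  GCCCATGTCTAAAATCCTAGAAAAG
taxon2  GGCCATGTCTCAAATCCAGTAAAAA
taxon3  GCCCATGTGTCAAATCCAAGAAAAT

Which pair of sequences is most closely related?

taxon1–taxon2: 6/25 differ, p = 0.240, d = 0.289.
taxon1–taxon3: 4/25 differ, p = 0.160, d = 0.180.
taxon2–taxon3: 5/25 differ, p = 0.200, d = 0.233.
The smallest distance is between taxon1 and taxon3.

taxon1 and taxon3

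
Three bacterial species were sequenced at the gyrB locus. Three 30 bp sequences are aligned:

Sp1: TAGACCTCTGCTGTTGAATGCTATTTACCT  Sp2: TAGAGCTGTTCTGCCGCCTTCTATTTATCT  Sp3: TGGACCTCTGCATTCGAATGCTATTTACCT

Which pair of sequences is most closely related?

Sp1 and Sp3

Sp1–Sp2: 9/30 differ, p = 0.300, d = 0.383.
Sp1–Sp3: 4/30 differ, p = 0.133, d = 0.147.
Sp2–Sp3: 11/30 differ, p = 0.367, d = 0.503.
The smallest distance is between Sp1 and Sp3.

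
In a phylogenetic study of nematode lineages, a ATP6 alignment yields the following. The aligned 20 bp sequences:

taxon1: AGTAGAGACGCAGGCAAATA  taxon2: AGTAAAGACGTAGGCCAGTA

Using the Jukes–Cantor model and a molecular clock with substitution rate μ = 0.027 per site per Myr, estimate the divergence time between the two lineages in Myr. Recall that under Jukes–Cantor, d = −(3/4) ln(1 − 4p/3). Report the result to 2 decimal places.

4.31

The sequences differ at 4 of 20 sites (5, 11, 16, 18), so p = 4/20 = 0.2.
d = −(3/4) ln(1 − 4p/3) = −0.75 ln(1 − 0.266667) = −0.75 ln(0.733333)
  = −0.75 × (-0.310155) = 0.232616 substitutions/site.
Under a molecular clock d = 2μt, so t = d/(2μ) = 0.232616 / (2 × 0.027) = 4.31 Myr.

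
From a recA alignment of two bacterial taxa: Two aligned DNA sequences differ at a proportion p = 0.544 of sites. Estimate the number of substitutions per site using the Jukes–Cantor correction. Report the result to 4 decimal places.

0.9691

d = −(3/4) ln(1 − 4p/3) = −0.75 ln(1 − 0.725333) = −0.75 ln(0.274667)
  = −0.75 × (-1.292196) = 0.969147 substitutions/site.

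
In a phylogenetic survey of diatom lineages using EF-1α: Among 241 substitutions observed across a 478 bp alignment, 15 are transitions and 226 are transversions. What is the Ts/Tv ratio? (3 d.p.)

0.066

R = 15/226 = 0.066371… ≈ 0.066 (to 3 d.p.).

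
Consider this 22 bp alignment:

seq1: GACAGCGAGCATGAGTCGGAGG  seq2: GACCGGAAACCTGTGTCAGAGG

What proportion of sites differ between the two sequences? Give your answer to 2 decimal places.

The sequences differ at 7 of 22 positions (sites 4, 6, 7, 9, 11, 14, 18).
p = 7/22 = 0.318181… ≈ 0.32 (to 2 d.p.).

0.32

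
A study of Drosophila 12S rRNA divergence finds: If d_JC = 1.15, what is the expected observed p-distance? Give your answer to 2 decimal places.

0.59

p = (3/4)(1 − e^(−4d/3)) = 0.75 × (1 − e^(-1.533333)) = 0.75 × (1 − 0.215815) = 0.588139.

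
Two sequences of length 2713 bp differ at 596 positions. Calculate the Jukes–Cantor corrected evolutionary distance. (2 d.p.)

p = 596/2713 ≈ 0.219683.
d = −(3/4) ln(1 − 4p/3) = −0.75 ln(1 − 0.292911) = −0.75 ln(0.707089)
  = −0.75 × (-0.346599) = 0.259949 substitutions/site.

0.26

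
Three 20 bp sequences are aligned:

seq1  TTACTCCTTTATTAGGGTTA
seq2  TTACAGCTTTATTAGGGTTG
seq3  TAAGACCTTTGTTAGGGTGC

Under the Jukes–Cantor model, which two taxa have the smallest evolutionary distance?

seq1–seq2: 3/20 differ, p = 0.150, d = 0.167.
seq1–seq3: 6/20 differ, p = 0.300, d = 0.383.
seq2–seq3: 6/20 differ, p = 0.300, d = 0.383.
The smallest distance is between seq1 and seq2.

seq1 and seq2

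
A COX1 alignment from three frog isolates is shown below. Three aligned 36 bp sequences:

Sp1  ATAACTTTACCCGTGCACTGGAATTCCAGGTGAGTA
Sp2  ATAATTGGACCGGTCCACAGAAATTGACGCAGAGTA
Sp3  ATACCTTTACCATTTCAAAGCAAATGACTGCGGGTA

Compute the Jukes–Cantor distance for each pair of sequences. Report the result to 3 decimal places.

d(Sp1,Sp2) = 0.441, d(Sp1,Sp3) = 0.548, d(Sp2,Sp3) = 0.548

Sp1–Sp2: 12/36 sites differ → p ≈ 0.333333, d = −0.75 ln(1 − 0.444444) = 0.440839 ≈ 0.441.
Sp1–Sp3: 14/36 sites differ → p ≈ 0.388889, d = −0.75 ln(1 − 0.518519) = 0.548166 ≈ 0.548.
Sp2–Sp3: 14/36 sites differ → p ≈ 0.388889, d = −0.75 ln(1 − 0.518519) = 0.548166 ≈ 0.548.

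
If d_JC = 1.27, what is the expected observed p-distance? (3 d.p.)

p = (3/4)(1 − e^(−4d/3)) = 0.75 × (1 − e^(-1.693333)) = 0.75 × (1 − 0.183906) = 0.612071.

0.612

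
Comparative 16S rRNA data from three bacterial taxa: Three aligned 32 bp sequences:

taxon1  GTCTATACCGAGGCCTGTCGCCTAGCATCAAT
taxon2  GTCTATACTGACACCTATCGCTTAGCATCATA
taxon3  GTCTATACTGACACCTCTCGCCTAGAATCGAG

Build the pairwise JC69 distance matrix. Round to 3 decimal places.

d(taxon1,taxon2) = 0.259, d(taxon1,taxon3) = 0.259, d(taxon2,taxon3) = 0.216

taxon1–taxon2: 7/32 sites differ → p = 0.21875, d = −0.75 ln(1 − 0.291667) = 0.258631 ≈ 0.259.
taxon1–taxon3: 7/32 sites differ → p = 0.21875, d = −0.75 ln(1 − 0.291667) = 0.258631 ≈ 0.259.
taxon2–taxon3: 6/32 sites differ → p = 0.1875, d = −0.75 ln(1 − 0.25) = 0.215762 ≈ 0.216.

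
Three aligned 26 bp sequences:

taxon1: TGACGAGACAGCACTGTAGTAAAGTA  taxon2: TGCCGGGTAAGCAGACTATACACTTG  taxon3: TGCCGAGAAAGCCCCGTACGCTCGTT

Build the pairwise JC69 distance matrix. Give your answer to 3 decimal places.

d(taxon1,taxon2) = 0.824, d(taxon1,taxon3) = 0.539, d(taxon2,taxon3) = 0.623

taxon1–taxon2: 13/26 sites differ → p = 0.5, d = −0.75 ln(1 − 0.666667) = 0.823960 ≈ 0.824.
taxon1–taxon3: 10/26 sites differ → p ≈ 0.384615, d = −0.75 ln(1 − 0.51282) = 0.539341 ≈ 0.539.
taxon2–taxon3: 11/26 sites differ → p ≈ 0.423077, d = −0.75 ln(1 − 0.564103) = 0.622762 ≈ 0.623.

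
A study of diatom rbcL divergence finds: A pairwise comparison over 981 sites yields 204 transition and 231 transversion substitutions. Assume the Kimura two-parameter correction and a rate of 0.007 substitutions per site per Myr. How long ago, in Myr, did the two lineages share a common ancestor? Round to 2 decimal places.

49.00

P = 204/981 ≈ 0.207951 and Q = 231/981 ≈ 0.235474.
Under the Kimura two-parameter model, d = −½ ln(1 − 2P − Q) − ¼ ln(1 − 2Q).
1 − 2P − Q = 0.348624, giving −½ ln(0.348624) = 0.526881.
1 − 2Q = 0.529052, giving −¼ ln(0.529052) = 0.159167.
d = 0.526881 + 0.159167 = 0.686048.
Under a molecular clock d = 2μt, so t = d/(2μ) = 0.686048 / (2 × 0.007) = 49.00 Myr.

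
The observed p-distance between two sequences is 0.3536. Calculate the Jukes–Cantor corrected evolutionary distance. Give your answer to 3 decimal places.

d = −(3/4) ln(1 − 4p/3) = −0.75 ln(1 − 0.471467) = −0.75 ln(0.528533)
  = −0.75 × (-0.637650) = 0.478238 substitutions/site.

0.478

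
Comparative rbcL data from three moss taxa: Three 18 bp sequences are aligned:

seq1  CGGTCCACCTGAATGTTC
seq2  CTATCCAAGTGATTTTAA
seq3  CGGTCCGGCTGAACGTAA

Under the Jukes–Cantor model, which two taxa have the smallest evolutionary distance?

seq1–seq2: 8/18 differ, p = 0.444, d = 0.673.
seq1–seq3: 5/18 differ, p = 0.278, d = 0.347.
seq2–seq3: 8/18 differ, p = 0.444, d = 0.673.
The smallest distance is between seq1 and seq3.

seq1 and seq3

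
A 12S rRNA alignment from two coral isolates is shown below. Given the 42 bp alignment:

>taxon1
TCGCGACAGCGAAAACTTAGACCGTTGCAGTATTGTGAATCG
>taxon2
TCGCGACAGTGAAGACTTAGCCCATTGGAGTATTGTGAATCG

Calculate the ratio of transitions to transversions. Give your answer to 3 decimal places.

1.500

Transitions are A↔G and C↔T; transversions are all other mismatches.
Transitions: 3. Transversions: 2.
R = 3/2 = 1.500.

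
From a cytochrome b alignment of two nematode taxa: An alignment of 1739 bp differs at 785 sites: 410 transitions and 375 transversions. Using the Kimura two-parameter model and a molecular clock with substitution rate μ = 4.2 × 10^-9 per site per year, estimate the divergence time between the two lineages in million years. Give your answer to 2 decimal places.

P = 410/1739 ≈ 0.235768 and Q = 375/1739 ≈ 0.215641.
Under the Kimura two-parameter model, d = −½ ln(1 − 2P − Q) − ¼ ln(1 − 2Q).
1 − 2P − Q = 0.312823, giving −½ ln(0.312823) = 0.581059.
1 − 2Q = 0.568718, giving −¼ ln(0.568718) = 0.141093.
d = 0.581059 + 0.141093 = 0.722152.
Under a molecular clock d = 2μt, so t = d/(2μ) = 0.722152 / (2 × 4.2 × 10^-9) = 85.97 million years.

85.97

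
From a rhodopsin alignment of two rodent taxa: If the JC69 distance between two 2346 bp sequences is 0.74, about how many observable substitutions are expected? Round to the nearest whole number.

Invert JC69: p = (3/4)(1 − e^(−4d/3)) = 0.75 × (1 − e^(-0.986667)) = 0.75 × (1 − 0.372817) = 0.470387.
Expected differing sites = pL ≈ 0.470387 × 2346 = 1103.527902 ≈ 1104.

1104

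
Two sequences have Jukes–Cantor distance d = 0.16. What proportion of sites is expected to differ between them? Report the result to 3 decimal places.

p = (3/4)(1 − e^(−4d/3)) = 0.75 × (1 − e^(-0.213333)) = 0.75 × (1 − 0.807887) = 0.144085.

0.144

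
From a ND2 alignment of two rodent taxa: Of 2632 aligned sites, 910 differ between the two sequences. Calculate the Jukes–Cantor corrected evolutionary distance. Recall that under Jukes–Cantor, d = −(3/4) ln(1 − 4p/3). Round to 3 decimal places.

0.464

p = 910/2632 ≈ 0.345745.
d = −(3/4) ln(1 − 4p/3) = −0.75 ln(1 − 0.460993) = −0.75 ln(0.539007)
  = −0.75 × (-0.618027) = 0.463520 substitutions/site.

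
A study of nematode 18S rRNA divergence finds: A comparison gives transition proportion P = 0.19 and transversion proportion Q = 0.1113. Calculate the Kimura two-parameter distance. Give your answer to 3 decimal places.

Under the Kimura two-parameter model, d = −½ ln(1 − 2P − Q) − ¼ ln(1 − 2Q).
1 − 2P − Q = 0.5087, giving −½ ln(0.5087) = 0.337948.
1 − 2Q = 0.7774, giving −¼ ln(0.7774) = 0.062950.
d = 0.337948 + 0.062950 = 0.400898.

0.401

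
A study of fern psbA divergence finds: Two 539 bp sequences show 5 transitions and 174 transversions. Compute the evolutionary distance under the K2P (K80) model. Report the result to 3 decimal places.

P = 5/539 ≈ 0.009276 and Q = 174/539 ≈ 0.32282.
Under the Kimura two-parameter model, d = −½ ln(1 − 2P − Q) − ¼ ln(1 − 2Q).
1 − 2P − Q = 0.658628, giving −½ ln(0.658628) = 0.208798.
1 − 2Q = 0.35436, giving −¼ ln(0.35436) = 0.259360.
d = 0.208798 + 0.259360 = 0.468158.

0.468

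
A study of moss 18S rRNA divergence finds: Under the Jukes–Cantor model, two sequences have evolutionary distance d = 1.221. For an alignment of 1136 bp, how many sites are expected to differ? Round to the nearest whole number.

Invert JC69: p = (3/4)(1 − e^(−4d/3)) = 0.75 × (1 − e^(-1.628)) = 0.75 × (1 − 0.196322) = 0.602759.
Expected differing sites = pL ≈ 0.602759 × 1136 = 684.734224 ≈ 685.

685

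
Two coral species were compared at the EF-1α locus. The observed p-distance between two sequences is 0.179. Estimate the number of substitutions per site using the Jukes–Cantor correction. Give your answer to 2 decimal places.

d = −(3/4) ln(1 − 4p/3) = −0.75 ln(1 − 0.238667) = −0.75 ln(0.761333)
  = −0.75 × (-0.272684) = 0.204513 substitutions/site.

0.20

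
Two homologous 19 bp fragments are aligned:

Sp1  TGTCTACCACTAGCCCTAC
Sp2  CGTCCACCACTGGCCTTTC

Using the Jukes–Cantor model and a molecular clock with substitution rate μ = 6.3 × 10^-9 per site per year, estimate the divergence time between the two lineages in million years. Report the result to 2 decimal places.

The sequences differ at 5 of 19 sites (1, 5, 12, 16, 18), so p = 5/19 ≈ 0.263158.
d = −(3/4) ln(1 − 4p/3) = −0.75 ln(1 − 0.350877) = −0.75 ln(0.649123)
  = −0.75 × (-0.432133) = 0.324100 substitutions/site.
Under a molecular clock d = 2μt, so t = d/(2μ) = 0.324100 / (2 × 6.3 × 10^-9) = 25.72 million years.

25.72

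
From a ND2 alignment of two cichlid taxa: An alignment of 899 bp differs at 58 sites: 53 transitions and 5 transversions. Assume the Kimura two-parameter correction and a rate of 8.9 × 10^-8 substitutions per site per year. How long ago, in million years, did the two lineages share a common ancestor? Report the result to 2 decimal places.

P = 53/899 ≈ 0.058954 and Q = 5/899 ≈ 0.005562.
Under the Kimura two-parameter model, d = −½ ln(1 − 2P − Q) − ¼ ln(1 − 2Q).
1 − 2P − Q = 0.87653, giving −½ ln(0.87653) = 0.065892.
1 − 2Q = 0.988876, giving −¼ ln(0.988876) = 0.002797.
d = 0.065892 + 0.002797 = 0.068689.
Under a molecular clock d = 2μt, so t = d/(2μ) = 0.068689 / (2 × 8.9 × 10^-8) = 0.39 million years.

0.39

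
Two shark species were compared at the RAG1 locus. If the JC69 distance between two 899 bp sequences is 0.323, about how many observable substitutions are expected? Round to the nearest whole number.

Invert JC69: p = (3/4)(1 − e^(−4d/3)) = 0.75 × (1 − e^(-0.430667)) = 0.75 × (1 − 0.650075) = 0.262444.
Expected differing sites = pL ≈ 0.262444 × 899 = 235.937156 ≈ 236.

236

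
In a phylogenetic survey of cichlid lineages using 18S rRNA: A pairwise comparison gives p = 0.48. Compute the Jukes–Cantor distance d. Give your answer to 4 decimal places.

d = −(3/4) ln(1 − 4p/3) = −0.75 ln(1 − 0.64) = −0.75 ln(0.36)
  = −0.75 × (-1.021651) = 0.766238 substitutions/site.

0.7662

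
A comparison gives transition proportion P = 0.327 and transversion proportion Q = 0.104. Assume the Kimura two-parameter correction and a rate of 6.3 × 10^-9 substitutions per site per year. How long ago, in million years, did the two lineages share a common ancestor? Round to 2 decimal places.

Under the Kimura two-parameter model, d = −½ ln(1 − 2P − Q) − ¼ ln(1 − 2Q).
1 − 2P − Q = 0.242, giving −½ ln(0.242) = 0.709409.
1 − 2Q = 0.792, giving −¼ ln(0.792) = 0.058298.
d = 0.709409 + 0.058298 = 0.767707.
Under a molecular clock d = 2μt, so t = d/(2μ) = 0.767707 / (2 × 6.3 × 10^-9) = 60.93 million years.

60.93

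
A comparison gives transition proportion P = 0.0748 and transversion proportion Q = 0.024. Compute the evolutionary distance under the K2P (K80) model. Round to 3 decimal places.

0.108

Under the Kimura two-parameter model, d = −½ ln(1 − 2P − Q) − ¼ ln(1 − 2Q).
1 − 2P − Q = 0.8264, giving −½ ln(0.8264) = 0.095338.
1 − 2Q = 0.952, giving −¼ ln(0.952) = 0.012298.
d = 0.095338 + 0.012298 = 0.107636.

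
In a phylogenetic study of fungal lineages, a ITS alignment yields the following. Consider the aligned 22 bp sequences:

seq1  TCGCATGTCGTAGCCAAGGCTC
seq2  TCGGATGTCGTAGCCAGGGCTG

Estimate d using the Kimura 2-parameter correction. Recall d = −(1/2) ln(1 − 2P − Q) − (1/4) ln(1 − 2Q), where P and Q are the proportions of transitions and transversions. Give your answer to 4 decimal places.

Of 22 sites, 1 differences are transitions and 2 are transversions, so P = 1/22 ≈ 0.045455 and Q = 2/22 ≈ 0.090909.
Under the Kimura two-parameter model, d = −½ ln(1 − 2P − Q) − ¼ ln(1 − 2Q).
1 − 2P − Q = 0.818181, giving −½ ln(0.818181) = 0.100336.
1 − 2Q = 0.818182, giving −¼ ln(0.818182) = 0.050168.
d = 0.100336 + 0.050168 = 0.150504.

0.1505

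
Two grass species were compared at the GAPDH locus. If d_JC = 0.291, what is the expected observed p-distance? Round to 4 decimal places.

0.2412

p = (3/4)(1 − e^(−4d/3)) = 0.75 × (1 − e^(-0.388)) = 0.75 × (1 − 0.678412) = 0.241191.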